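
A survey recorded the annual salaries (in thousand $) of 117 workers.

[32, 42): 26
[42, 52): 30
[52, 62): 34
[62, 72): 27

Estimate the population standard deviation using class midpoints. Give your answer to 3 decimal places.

10.748

Midpoints: 37, 47, 57, 67
n = 117, Σfm = 6119, mean = 52.2991
Σfm² = 333533
Σf(m − x̄)² = Σfm² − (Σfm)²/n = 333533 − 6119²/117 = 13514.5299
Population variance = 13514.5299 / 117 = 115.5088
Standard deviation = √115.5088 = 10.7475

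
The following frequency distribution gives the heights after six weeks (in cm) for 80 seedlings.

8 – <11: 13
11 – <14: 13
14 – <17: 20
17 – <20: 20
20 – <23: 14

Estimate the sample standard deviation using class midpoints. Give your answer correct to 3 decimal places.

3.993

Midpoints: 9.5, 12.5, 15.5, 18.5, 21.5
n = 80, Σfm = 1267, mean = 15.8375
Σfm² = 21326
Σf(m − x̄)² = Σfm² − (Σfm)²/n = 21326 − 1267²/80 = 1259.8875
Sample variance = 1259.8875 / 79 = 15.9479
Standard deviation = √15.9479 = 3.9935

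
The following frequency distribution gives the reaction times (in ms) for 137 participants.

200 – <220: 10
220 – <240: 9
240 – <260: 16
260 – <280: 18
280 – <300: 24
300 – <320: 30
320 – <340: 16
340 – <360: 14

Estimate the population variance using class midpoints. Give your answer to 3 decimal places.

1581.800

Midpoints: 210, 230, 250, 270, 290, 310, 330, 350
n = 137, Σfm = 39470, mean = 288.1022
Σfm² = 11588100
Σf(m − x̄)² = Σfm² − (Σfm)²/n = 11588100 − 39470²/137 = 216706.5693
Population variance = 216706.5693 / 137 = 1581.7998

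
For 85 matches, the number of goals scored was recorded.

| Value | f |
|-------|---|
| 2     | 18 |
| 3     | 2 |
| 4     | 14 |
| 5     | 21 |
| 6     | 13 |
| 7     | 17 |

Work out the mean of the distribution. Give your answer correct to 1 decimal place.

Values: 2, 3, 4, 5, 6, 7
Σfx = 18×2 + 2×3 + 14×4 + 21×5 + 13×6 + 17×7 = 400
n = Σf = 85
Mean = 400 / 85 = 4.7059

4.7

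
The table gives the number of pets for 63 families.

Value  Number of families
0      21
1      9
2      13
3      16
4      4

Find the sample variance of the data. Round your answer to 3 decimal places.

Values: 0, 1, 2, 3, 4
n = 63, Σfx = 99, mean = 1.5714
Σfx² = 269
Σf(x − x̄)² = Σfx² − (Σfx)²/n = 269 − 99²/63 = 113.4286
Sample variance = 113.4286 / 62 = 1.8295

1.829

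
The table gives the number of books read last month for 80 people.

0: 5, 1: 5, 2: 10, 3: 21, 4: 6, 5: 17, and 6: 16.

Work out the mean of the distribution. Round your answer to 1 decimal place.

3.7

Values: 0, 1, 2, 3, 4, 5, 6
Σfx = 5×0 + 5×1 + 10×2 + 21×3 + 6×4 + 17×5 + 16×6 = 293
n = Σf = 80
Mean = 293 / 80 = 3.6625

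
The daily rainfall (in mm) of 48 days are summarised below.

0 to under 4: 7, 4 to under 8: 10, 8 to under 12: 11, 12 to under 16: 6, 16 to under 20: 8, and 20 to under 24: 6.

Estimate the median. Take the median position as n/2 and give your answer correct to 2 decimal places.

Cumulative frequencies: 7, 17, 28, 34, 42, 48
n = 48; position = n/2 = 24.
This falls in the class 8 to under 12: L = 8, F = 17, f = 11, h = 4.
Median ≈ 8 + ((24 − 17) / 11) × 4 = 10.5455

10.55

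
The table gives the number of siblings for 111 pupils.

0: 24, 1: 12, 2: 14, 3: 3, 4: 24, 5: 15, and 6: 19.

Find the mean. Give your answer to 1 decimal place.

Values: 0, 1, 2, 3, 4, 5, 6
Σfx = 24×0 + 12×1 + 14×2 + 3×3 + 24×4 + 15×5 + 19×6 = 334
n = Σf = 111
Mean = 334 / 111 = 3.0090

3.0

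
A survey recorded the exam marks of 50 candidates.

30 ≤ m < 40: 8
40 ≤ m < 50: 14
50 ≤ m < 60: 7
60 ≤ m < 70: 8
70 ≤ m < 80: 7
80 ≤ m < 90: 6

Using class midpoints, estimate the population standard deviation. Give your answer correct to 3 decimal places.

16.371

Midpoints: 35, 45, 55, 65, 75, 85
n = 50, Σfm = 2850, mean = 57.0000
Σfm² = 175850
Σf(m − x̄)² = Σfm² − (Σfm)²/n = 175850 − 2850²/50 = 13400.0000
Population variance = 13400.0000 / 50 = 268.0000
Standard deviation = √268.0000 = 16.3707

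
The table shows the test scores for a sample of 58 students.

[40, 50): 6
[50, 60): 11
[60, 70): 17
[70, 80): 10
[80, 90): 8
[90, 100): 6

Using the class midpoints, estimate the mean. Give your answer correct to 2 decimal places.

Midpoints: 45, 55, 65, 75, 85, 95
Σfm = 6×45 + 11×55 + 17×65 + 10×75 + 8×85 + 6×95 = 3980
n = Σf = 58
Mean = 3980 / 58 = 68.6207

68.62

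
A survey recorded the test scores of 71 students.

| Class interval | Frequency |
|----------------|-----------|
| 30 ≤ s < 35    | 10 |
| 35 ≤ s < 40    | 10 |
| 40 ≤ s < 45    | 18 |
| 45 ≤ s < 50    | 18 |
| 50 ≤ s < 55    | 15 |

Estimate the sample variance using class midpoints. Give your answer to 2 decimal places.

44.08

Midpoints: 32.5, 37.5, 42.5, 47.5, 52.5
n = 71, Σfm = 3107.5, mean = 43.7676
Σfm² = 139093.75
Σf(m − x̄)² = Σfm² − (Σfm)²/n = 139093.75 − 3107.5²/71 = 3085.9155
Sample variance = 3085.9155 / 70 = 44.0845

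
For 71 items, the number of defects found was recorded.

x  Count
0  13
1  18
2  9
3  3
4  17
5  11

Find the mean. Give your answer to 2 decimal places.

Values: 0, 1, 2, 3, 4, 5
Σfx = 13×0 + 18×1 + 9×2 + 3×3 + 17×4 + 11×5 = 168
n = Σf = 71
Mean = 168 / 71 = 2.3662

2.37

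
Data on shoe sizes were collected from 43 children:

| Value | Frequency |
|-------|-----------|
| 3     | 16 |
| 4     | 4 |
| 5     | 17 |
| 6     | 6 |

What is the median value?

Cumulative frequencies: 16, 20, 37, 43
n = 43, so the median is the value in position (n+1)/2 = 22.
Position 22 falls at value 5.

5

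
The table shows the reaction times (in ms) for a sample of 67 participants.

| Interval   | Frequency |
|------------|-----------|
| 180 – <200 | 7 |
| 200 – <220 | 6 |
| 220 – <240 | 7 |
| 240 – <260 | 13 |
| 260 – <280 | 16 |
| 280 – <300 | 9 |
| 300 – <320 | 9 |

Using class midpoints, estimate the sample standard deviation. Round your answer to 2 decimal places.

36.55

Midpoints: 190, 210, 230, 250, 270, 290, 310
n = 67, Σfm = 17170, mean = 256.2687
Σfm² = 4488300
Σf(m − x̄)² = Σfm² − (Σfm)²/n = 4488300 − 17170²/67 = 88167.1642
Sample variance = 88167.1642 / 66 = 1335.8661
Standard deviation = √1335.8661 = 36.5495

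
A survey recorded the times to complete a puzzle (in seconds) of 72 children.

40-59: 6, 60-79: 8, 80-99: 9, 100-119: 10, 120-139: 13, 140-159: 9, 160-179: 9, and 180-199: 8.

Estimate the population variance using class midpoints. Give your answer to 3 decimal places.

1790.664

Midpoints: 49.5, 69.5, 89.5, 109.5, 129.5, 149.5, 169.5, 189.5
n = 72, Σfm = 8824, mean = 122.5556
Σfm² = 1210358
Σf(m − x̄)² = Σfm² − (Σfm)²/n = 1210358 − 8824²/72 = 128927.7778
Population variance = 128927.7778 / 72 = 1790.6636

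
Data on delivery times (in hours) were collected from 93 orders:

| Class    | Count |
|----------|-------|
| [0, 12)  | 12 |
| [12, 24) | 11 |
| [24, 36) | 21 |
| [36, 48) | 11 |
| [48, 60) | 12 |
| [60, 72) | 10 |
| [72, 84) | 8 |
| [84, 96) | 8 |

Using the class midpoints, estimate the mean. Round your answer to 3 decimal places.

43.161

Midpoints: 6, 18, 30, 42, 54, 66, 78, 90
Σfm = 12×6 + 11×18 + 21×30 + 11×42 + 12×54 + 10×66 + 8×78 + 8×90 = 4014
n = Σf = 93
Mean = 4014 / 93 = 43.1613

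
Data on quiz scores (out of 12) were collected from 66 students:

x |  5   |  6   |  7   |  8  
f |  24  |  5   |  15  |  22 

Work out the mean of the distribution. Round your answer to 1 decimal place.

Values: 5, 6, 7, 8
Σfx = 24×5 + 5×6 + 15×7 + 22×8 = 431
n = Σf = 66
Mean = 431 / 66 = 6.5303

6.5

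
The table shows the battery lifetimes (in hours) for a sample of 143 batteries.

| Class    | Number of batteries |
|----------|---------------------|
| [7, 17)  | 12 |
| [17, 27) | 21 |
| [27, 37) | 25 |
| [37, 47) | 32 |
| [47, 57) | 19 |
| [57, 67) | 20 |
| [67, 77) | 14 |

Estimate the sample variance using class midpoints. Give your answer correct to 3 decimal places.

Midpoints: 12, 22, 32, 42, 52, 62, 72
n = 143, Σfm = 5986, mean = 41.8601
Σfm² = 294772
Σf(m − x̄)² = Σfm² − (Σfm)²/n = 294772 − 5986²/143 = 44197.2028
Sample variance = 44197.2028 / 142 = 311.2479

311.248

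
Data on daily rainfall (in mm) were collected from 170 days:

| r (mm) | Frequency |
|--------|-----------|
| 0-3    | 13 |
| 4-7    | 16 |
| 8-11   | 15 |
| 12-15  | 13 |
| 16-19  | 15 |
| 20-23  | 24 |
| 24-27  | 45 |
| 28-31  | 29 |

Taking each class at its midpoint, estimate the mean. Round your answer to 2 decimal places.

18.86

Midpoints: 1.5, 5.5, 9.5, 13.5, 17.5, 21.5, 25.5, 29.5
Σfm = 13×1.5 + 16×5.5 + 15×9.5 + 13×13.5 + 15×17.5 + 24×21.5 + 45×25.5 + 29×29.5 = 3207
n = Σf = 170
Mean = 3207 / 170 = 18.8647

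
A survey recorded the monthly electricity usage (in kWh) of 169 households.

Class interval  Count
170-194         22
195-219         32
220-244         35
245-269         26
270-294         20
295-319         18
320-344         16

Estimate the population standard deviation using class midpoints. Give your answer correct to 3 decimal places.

46.113

Midpoints: 182, 207, 232, 257, 282, 307, 332
n = 169, Σfm = 41908, mean = 247.9763
Σfm² = 10751556
Σf(m − x̄)² = Σfm² − (Σfm)²/n = 10751556 − 41908²/169 = 359363.9053
Population variance = 359363.9053 / 169 = 2126.4136
Standard deviation = √2126.4136 = 46.1131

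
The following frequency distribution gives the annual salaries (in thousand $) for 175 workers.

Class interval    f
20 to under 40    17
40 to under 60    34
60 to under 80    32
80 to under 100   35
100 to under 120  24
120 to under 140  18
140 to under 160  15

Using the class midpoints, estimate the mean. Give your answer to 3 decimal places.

Midpoints: 30, 50, 70, 90, 110, 130, 150
Σfm = 17×30 + 34×50 + 32×70 + 35×90 + 24×110 + 18×130 + 15×150 = 14830
n = Σf = 175
Mean = 14830 / 175 = 84.7429

84.743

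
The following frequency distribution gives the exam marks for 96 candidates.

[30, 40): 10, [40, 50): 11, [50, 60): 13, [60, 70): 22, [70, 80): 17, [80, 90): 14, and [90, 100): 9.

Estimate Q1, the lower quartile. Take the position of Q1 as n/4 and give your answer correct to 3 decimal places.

Cumulative frequencies: 10, 21, 34, 56, 73, 87, 96
n = 96; position = n/4 = 24.
This falls in the class [50, 60): L = 50, F = 21, f = 13, h = 10.
Lower quartile ≈ 50 + ((24 − 21) / 13) × 10 = 52.3077

52.308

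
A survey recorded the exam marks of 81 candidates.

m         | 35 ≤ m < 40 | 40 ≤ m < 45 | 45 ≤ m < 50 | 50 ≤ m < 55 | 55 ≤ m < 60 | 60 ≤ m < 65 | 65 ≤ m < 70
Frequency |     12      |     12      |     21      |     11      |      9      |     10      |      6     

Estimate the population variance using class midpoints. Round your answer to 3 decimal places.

Midpoints: 37.5, 42.5, 47.5, 52.5, 57.5, 62.5, 67.5
n = 81, Σfm = 4082.5, mean = 50.4012
Σfm² = 212406.25
Σf(m − x̄)² = Σfm² − (Σfm)²/n = 212406.25 − 4082.5²/81 = 6643.2099
Population variance = 6643.2099 / 81 = 82.0149

82.015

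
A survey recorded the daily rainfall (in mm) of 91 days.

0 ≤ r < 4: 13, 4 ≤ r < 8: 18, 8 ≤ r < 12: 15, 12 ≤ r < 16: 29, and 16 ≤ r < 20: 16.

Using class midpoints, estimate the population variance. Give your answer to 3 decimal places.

Midpoints: 2, 6, 10, 14, 18
n = 91, Σfm = 978, mean = 10.7473
Σfm² = 13068
Σf(m − x̄)² = Σfm² − (Σfm)²/n = 13068 − 978²/91 = 2557.1868
Population variance = 2557.1868 / 91 = 28.1010

28.101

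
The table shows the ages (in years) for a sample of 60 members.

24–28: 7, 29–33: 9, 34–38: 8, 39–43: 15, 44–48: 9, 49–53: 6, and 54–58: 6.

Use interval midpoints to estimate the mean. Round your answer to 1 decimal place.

40.3

Midpoints: 26, 31, 36, 41, 46, 51, 56
Σfm = 7×26 + 9×31 + 8×36 + 15×41 + 9×46 + 6×51 + 6×56 = 2420
n = Σf = 60
Mean = 2420 / 60 = 40.3333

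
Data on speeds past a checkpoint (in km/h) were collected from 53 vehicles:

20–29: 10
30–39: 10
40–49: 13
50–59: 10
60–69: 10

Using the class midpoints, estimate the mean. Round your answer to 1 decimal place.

44.5

Midpoints: 24.5, 34.5, 44.5, 54.5, 64.5
Σfm = 10×24.5 + 10×34.5 + 13×44.5 + 10×54.5 + 10×64.5 = 2358.5
n = Σf = 53
Mean = 2358.5 / 53 = 44.5000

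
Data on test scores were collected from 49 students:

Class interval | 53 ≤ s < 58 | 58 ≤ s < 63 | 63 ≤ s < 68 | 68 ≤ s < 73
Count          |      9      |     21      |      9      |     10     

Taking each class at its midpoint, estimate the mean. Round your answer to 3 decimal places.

62.541

Midpoints: 55.5, 60.5, 65.5, 70.5
Σfm = 9×55.5 + 21×60.5 + 9×65.5 + 10×70.5 = 3064.5
n = Σf = 49
Mean = 3064.5 / 49 = 62.5408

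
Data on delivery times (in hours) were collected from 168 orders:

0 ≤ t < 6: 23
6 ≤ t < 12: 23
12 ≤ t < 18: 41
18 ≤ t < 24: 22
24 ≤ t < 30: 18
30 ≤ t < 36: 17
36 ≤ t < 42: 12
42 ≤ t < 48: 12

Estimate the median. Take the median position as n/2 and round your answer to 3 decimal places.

17.561

Cumulative frequencies: 23, 46, 87, 109, 127, 144, 156, 168
n = 168; position = n/2 = 84.
This falls in the class 12 ≤ t < 18: L = 12, F = 46, f = 41, h = 6.
Median ≈ 12 + ((84 − 46) / 41) × 6 = 17.5610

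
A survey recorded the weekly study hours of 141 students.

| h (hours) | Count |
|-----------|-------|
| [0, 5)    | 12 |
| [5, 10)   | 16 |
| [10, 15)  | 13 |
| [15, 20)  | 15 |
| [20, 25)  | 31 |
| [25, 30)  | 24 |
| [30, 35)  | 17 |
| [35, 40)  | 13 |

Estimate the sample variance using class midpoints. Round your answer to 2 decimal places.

107.26

Midpoints: 2.5, 7.5, 12.5, 17.5, 22.5, 27.5, 32.5, 37.5
n = 141, Σfm = 2972.5, mean = 21.0816
Σfm² = 77681.25
Σf(m − x̄)² = Σfm² − (Σfm)²/n = 77681.25 − 2972.5²/141 = 15016.3121
Sample variance = 15016.3121 / 140 = 107.2594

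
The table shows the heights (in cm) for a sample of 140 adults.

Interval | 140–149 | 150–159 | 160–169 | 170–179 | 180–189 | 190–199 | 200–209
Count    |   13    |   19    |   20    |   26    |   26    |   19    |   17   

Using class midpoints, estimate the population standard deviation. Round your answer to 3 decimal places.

Midpoints: 144.5, 154.5, 164.5, 174.5, 184.5, 194.5, 204.5
n = 140, Σfm = 24610, mean = 175.7857
Σfm² = 4372655
Σf(m − x̄)² = Σfm² − (Σfm)²/n = 4372655 − 24610²/140 = 46568.5714
Population variance = 46568.5714 / 140 = 332.6327
Standard deviation = √332.6327 = 18.2382

18.238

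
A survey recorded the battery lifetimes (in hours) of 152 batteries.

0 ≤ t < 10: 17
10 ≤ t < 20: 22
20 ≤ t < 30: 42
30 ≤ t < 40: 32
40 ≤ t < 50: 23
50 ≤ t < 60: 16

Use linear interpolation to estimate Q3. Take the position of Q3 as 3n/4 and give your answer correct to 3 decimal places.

Cumulative frequencies: 17, 39, 81, 113, 136, 152
n = 152; position = 3n/4 = 114.
This falls in the class 40 ≤ t < 50: L = 40, F = 113, f = 23, h = 10.
Upper quartile ≈ 40 + ((114 − 113) / 23) × 10 = 40.4348

40.435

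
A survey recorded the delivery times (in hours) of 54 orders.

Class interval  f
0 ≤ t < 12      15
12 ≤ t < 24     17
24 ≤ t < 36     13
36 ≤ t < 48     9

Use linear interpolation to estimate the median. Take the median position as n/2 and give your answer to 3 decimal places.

20.471

Cumulative frequencies: 15, 32, 45, 54
n = 54; position = n/2 = 27.
This falls in the class 12 ≤ t < 24: L = 12, F = 15, f = 17, h = 12.
Median ≈ 12 + ((27 − 15) / 17) × 12 = 20.4706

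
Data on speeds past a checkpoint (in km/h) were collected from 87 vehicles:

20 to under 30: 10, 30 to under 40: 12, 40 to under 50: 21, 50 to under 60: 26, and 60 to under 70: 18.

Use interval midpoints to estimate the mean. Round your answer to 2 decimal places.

Midpoints: 25, 35, 45, 55, 65
Σfm = 10×25 + 12×35 + 21×45 + 26×55 + 18×65 = 4215
n = Σf = 87
Mean = 4215 / 87 = 48.4483

48.45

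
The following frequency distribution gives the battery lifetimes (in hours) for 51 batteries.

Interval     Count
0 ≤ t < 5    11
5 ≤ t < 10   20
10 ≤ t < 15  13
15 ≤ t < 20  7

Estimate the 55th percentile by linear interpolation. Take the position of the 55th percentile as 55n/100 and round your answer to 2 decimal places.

Cumulative frequencies: 11, 31, 44, 51
n = 51; position = 55n/100 = 28.05.
This falls in the class 5 ≤ t < 10: L = 5, F = 11, f = 20, h = 5.
55th percentile ≈ 5 + ((28.05 − 11) / 20) × 5 = 9.2625

9.26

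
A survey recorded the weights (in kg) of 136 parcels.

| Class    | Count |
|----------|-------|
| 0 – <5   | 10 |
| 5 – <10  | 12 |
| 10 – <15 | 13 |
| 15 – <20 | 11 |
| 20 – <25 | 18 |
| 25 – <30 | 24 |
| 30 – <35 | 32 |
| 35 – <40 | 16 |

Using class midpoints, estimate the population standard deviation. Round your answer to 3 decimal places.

10.702

Midpoints: 2.5, 7.5, 12.5, 17.5, 22.5, 27.5, 32.5, 37.5
n = 136, Σfm = 3175, mean = 23.3456
Σfm² = 89700
Σf(m − x̄)² = Σfm² − (Σfm)²/n = 89700 − 3175²/136 = 15577.7574
Population variance = 15577.7574 / 136 = 114.5423
Standard deviation = √114.5423 = 10.7024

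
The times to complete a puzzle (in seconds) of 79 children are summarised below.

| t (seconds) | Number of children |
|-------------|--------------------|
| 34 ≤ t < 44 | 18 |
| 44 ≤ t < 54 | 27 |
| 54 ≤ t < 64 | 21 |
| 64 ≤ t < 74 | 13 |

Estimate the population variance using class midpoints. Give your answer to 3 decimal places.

Midpoints: 39, 49, 59, 69
n = 79, Σfm = 4161, mean = 52.6709
Σfm² = 227199
Σf(m − x̄)² = Σfm² − (Σfm)²/n = 227199 − 4161²/79 = 8035.4430
Population variance = 8035.4430 / 79 = 101.7145

101.714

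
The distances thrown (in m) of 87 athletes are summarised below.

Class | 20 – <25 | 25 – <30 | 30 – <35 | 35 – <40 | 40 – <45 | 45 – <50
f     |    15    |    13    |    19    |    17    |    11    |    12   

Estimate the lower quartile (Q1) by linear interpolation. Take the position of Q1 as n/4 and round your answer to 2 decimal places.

27.60

Cumulative frequencies: 15, 28, 47, 64, 75, 87
n = 87; position = n/4 = 21.75.
This falls in the class 25 – <30: L = 25, F = 15, f = 13, h = 5.
Lower quartile ≈ 25 + ((21.75 − 15) / 13) × 5 = 27.5962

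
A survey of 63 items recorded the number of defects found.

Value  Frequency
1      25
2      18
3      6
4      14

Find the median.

2

Cumulative frequencies: 25, 43, 49, 63
n = 63, so the median is the value in position (n+1)/2 = 32.
Position 32 falls at value 2.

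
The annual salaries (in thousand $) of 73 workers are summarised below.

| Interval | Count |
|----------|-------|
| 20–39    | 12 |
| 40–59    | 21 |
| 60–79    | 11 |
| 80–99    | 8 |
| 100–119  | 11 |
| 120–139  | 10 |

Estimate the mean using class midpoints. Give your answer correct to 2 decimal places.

Midpoints: 29.5, 49.5, 69.5, 89.5, 109.5, 129.5
Σfm = 12×29.5 + 21×49.5 + 11×69.5 + 8×89.5 + 11×109.5 + 10×129.5 = 5373.5
n = Σf = 73
Mean = 5373.5 / 73 = 73.6096

73.61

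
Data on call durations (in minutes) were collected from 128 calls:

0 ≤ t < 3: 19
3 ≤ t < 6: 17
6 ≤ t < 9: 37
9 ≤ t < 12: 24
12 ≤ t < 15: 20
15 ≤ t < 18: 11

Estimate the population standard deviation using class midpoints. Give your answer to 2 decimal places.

Midpoints: 1.5, 4.5, 7.5, 10.5, 13.5, 16.5
n = 128, Σfm = 1086, mean = 8.4844
Σfm² = 11754
Σf(m − x̄)² = Σfm² − (Σfm)²/n = 11754 − 1086²/128 = 2539.9688
Population variance = 2539.9688 / 128 = 19.8435
Standard deviation = √19.8435 = 4.4546

4.45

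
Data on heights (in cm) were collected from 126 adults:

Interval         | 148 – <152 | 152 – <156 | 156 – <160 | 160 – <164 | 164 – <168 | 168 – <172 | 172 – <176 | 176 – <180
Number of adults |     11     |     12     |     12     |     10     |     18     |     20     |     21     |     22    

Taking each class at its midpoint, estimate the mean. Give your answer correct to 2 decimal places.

Midpoints: 150, 154, 158, 162, 166, 170, 174, 178
Σfm = 11×150 + 12×154 + 12×158 + 10×162 + 18×166 + 20×170 + 21×174 + 22×178 = 20972
n = Σf = 126
Mean = 20972 / 126 = 166.4444

166.44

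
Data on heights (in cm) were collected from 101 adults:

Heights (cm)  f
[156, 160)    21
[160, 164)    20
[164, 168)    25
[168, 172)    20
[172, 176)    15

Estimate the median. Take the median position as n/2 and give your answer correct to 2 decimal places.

165.52

Cumulative frequencies: 21, 41, 66, 86, 101
n = 101; position = n/2 = 50.5.
This falls in the class [164, 168): L = 164, F = 41, f = 25, h = 4.
Median ≈ 164 + ((50.5 − 41) / 25) × 4 = 165.5200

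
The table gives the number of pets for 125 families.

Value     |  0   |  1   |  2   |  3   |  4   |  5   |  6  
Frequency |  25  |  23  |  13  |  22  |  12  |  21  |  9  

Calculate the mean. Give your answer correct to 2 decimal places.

Values: 0, 1, 2, 3, 4, 5, 6
Σfx = 25×0 + 23×1 + 13×2 + 22×3 + 12×4 + 21×5 + 9×6 = 322
n = Σf = 125
Mean = 322 / 125 = 2.5760

2.58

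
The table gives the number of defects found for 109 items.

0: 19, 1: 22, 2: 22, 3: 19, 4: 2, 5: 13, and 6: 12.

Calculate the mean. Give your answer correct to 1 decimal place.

Values: 0, 1, 2, 3, 4, 5, 6
Σfx = 19×0 + 22×1 + 22×2 + 19×3 + 2×4 + 13×5 + 12×6 = 268
n = Σf = 109
Mean = 268 / 109 = 2.4587

2.5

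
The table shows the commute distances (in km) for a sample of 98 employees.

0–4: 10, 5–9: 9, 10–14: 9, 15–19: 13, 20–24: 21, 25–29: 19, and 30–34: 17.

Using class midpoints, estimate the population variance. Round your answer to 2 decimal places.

90.90

Midpoints: 2, 7, 12, 17, 22, 27, 32
n = 98, Σfm = 1931, mean = 19.7041
Σfm² = 46957
Σf(m − x̄)² = Σfm² − (Σfm)²/n = 46957 − 1931²/98 = 8908.4184
Population variance = 8908.4184 / 98 = 90.9022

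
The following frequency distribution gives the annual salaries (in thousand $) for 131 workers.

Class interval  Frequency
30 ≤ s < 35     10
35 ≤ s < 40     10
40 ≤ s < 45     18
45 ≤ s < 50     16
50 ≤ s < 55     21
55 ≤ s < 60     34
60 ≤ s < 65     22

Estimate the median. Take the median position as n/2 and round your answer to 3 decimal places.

Cumulative frequencies: 10, 20, 38, 54, 75, 109, 131
n = 131; position = n/2 = 65.5.
This falls in the class 50 ≤ s < 55: L = 50, F = 54, f = 21, h = 5.
Median ≈ 50 + ((65.5 − 54) / 21) × 5 = 52.7381

52.738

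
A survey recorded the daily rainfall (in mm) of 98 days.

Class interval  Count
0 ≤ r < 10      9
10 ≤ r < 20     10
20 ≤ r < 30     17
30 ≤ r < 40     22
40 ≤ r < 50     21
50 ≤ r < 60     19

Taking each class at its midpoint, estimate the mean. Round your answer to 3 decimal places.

34.490

Midpoints: 5, 15, 25, 35, 45, 55
Σfm = 9×5 + 10×15 + 17×25 + 22×35 + 21×45 + 19×55 = 3380
n = Σf = 98
Mean = 3380 / 98 = 34.4898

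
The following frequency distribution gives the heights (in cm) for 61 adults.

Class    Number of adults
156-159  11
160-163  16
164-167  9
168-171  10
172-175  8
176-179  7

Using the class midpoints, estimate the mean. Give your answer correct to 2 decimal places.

Midpoints: 157.5, 161.5, 165.5, 169.5, 173.5, 177.5
Σfm = 11×157.5 + 16×161.5 + 9×165.5 + 10×169.5 + 8×173.5 + 7×177.5 = 10131.5
n = Σf = 61
Mean = 10131.5 / 61 = 166.0902

166.09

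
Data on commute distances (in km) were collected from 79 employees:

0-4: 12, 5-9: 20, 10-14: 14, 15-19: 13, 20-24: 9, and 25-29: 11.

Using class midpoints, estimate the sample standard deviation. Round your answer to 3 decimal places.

8.222

Midpoints: 2, 7, 12, 17, 22, 27
n = 79, Σfm = 1048, mean = 13.2658
Σfm² = 19176
Σf(m − x̄)² = Σfm² − (Σfm)²/n = 19176 − 1048²/79 = 5273.4177
Sample variance = 5273.4177 / 78 = 67.6079
Standard deviation = √67.6079 = 8.2224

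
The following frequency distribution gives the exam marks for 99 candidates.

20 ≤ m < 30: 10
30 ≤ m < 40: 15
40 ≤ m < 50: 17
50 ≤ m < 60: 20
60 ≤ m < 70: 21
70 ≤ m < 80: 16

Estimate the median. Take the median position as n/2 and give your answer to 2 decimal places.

53.75

Cumulative frequencies: 10, 25, 42, 62, 83, 99
n = 99; position = n/2 = 49.5.
This falls in the class 50 ≤ m < 60: L = 50, F = 42, f = 20, h = 10.
Median ≈ 50 + ((49.5 − 42) / 20) × 10 = 53.7500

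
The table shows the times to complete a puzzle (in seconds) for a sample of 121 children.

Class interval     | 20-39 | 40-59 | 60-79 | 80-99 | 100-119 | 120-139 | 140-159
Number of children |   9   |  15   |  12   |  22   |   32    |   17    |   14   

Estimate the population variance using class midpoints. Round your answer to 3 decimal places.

Midpoints: 29.5, 49.5, 69.5, 89.5, 109.5, 129.5, 149.5
n = 121, Σfm = 11609.5, mean = 95.9463
Σfm² = 1260460.25
Σf(m − x̄)² = Σfm² − (Σfm)²/n = 1260460.25 − 11609.5²/121 = 146571.9008
Population variance = 146571.9008 / 121 = 1211.3380

1211.338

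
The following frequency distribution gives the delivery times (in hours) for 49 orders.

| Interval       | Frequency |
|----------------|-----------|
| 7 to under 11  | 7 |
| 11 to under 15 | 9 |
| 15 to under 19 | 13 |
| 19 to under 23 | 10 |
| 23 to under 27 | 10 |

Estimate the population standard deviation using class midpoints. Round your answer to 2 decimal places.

Midpoints: 9, 13, 17, 21, 25
n = 49, Σfm = 861, mean = 17.5714
Σfm² = 16505
Σf(m − x̄)² = Σfm² − (Σfm)²/n = 16505 − 861²/49 = 1376.0000
Population variance = 1376.0000 / 49 = 28.0816
Standard deviation = √28.0816 = 5.2992

5.30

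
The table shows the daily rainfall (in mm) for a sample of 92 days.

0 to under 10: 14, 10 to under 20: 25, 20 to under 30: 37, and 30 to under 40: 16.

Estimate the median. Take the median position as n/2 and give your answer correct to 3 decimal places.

Cumulative frequencies: 14, 39, 76, 92
n = 92; position = n/2 = 46.
This falls in the class 20 to under 30: L = 20, F = 39, f = 37, h = 10.
Median ≈ 20 + ((46 − 39) / 37) × 10 = 21.8919

21.892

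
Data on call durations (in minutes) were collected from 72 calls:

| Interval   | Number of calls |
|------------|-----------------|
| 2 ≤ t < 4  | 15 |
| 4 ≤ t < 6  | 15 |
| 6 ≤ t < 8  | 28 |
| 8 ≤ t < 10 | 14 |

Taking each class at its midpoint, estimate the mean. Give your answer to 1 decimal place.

6.1

Midpoints: 3, 5, 7, 9
Σfm = 15×3 + 15×5 + 28×7 + 14×9 = 442
n = Σf = 72
Mean = 442 / 72 = 6.1389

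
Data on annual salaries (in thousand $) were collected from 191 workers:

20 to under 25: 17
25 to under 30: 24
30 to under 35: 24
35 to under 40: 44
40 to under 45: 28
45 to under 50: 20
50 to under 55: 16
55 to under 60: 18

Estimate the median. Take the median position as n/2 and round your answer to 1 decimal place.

Cumulative frequencies: 17, 41, 65, 109, 137, 157, 173, 191
n = 191; position = n/2 = 95.5.
This falls in the class 35 to under 40: L = 35, F = 65, f = 44, h = 5.
Median ≈ 35 + ((95.5 − 65) / 44) × 5 = 38.4659

38.5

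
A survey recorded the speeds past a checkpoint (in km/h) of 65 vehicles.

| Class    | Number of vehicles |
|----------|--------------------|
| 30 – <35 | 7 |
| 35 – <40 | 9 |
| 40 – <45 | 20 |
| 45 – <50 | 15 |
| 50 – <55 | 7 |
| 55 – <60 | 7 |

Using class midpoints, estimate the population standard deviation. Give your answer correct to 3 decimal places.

7.119

Midpoints: 32.5, 37.5, 42.5, 47.5, 52.5, 57.5
n = 65, Σfm = 2897.5, mean = 44.5769
Σfm² = 132456.25
Σf(m − x̄)² = Σfm² − (Σfm)²/n = 132456.25 − 2897.5²/65 = 3294.6154
Population variance = 3294.6154 / 65 = 50.6864
Standard deviation = √50.6864 = 7.1194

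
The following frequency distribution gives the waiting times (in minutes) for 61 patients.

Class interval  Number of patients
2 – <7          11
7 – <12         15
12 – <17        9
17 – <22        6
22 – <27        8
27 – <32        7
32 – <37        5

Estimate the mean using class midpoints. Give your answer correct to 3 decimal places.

Midpoints: 4.5, 9.5, 14.5, 19.5, 24.5, 29.5, 34.5
Σfm = 11×4.5 + 15×9.5 + 9×14.5 + 6×19.5 + 8×24.5 + 7×29.5 + 5×34.5 = 1014.5
n = Σf = 61
Mean = 1014.5 / 61 = 16.6311

16.631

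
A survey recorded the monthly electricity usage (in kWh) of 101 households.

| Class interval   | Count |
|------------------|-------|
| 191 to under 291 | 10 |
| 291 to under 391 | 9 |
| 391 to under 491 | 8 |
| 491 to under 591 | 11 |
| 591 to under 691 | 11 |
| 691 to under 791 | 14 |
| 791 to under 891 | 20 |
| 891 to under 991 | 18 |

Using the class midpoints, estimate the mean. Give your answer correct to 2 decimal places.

Midpoints: 241, 341, 441, 541, 641, 741, 841, 941
Σfm = 10×241 + 9×341 + 8×441 + 11×541 + 11×641 + 14×741 + 20×841 + 18×941 = 66141
n = Σf = 101
Mean = 66141 / 101 = 654.8614

654.86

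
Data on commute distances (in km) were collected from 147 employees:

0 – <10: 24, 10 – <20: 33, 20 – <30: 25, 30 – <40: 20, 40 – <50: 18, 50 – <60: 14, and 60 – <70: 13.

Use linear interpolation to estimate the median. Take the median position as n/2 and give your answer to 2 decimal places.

Cumulative frequencies: 24, 57, 82, 102, 120, 134, 147
n = 147; position = n/2 = 73.5.
This falls in the class 20 – <30: L = 20, F = 57, f = 25, h = 10.
Median ≈ 20 + ((73.5 − 57) / 25) × 10 = 26.6000

26.60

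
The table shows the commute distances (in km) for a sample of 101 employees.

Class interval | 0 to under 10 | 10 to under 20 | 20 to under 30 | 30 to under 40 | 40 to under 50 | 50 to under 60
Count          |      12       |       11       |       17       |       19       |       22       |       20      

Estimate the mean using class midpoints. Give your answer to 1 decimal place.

Midpoints: 5, 15, 25, 35, 45, 55
Σfm = 12×5 + 11×15 + 17×25 + 19×35 + 22×45 + 20×55 = 3405
n = Σf = 101
Mean = 3405 / 101 = 33.7129

33.7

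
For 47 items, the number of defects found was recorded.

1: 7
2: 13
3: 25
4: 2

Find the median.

3

Cumulative frequencies: 7, 20, 45, 47
n = 47, so the median is the value in position (n+1)/2 = 24.
Position 24 falls at value 3.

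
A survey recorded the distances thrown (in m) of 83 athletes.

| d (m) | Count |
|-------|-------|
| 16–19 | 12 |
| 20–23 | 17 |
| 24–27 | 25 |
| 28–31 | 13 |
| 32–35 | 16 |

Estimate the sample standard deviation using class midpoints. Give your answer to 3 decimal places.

5.260

Midpoints: 17.5, 21.5, 25.5, 29.5, 33.5
n = 83, Σfm = 2132.5, mean = 25.6928
Σfm² = 57058.75
Σf(m − x̄)² = Σfm² − (Σfm)²/n = 57058.75 − 2132.5²/83 = 2268.9157
Sample variance = 2268.9157 / 82 = 27.6697
Standard deviation = √27.6697 = 5.2602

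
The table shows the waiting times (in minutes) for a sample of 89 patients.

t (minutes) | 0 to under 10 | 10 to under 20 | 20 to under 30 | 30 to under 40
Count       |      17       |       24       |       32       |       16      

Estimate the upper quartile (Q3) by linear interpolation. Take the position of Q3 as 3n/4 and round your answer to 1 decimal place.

Cumulative frequencies: 17, 41, 73, 89
n = 89; position = 3n/4 = 66.75.
This falls in the class 20 to under 30: L = 20, F = 41, f = 32, h = 10.
Upper quartile ≈ 20 + ((66.75 − 41) / 32) × 10 = 28.0469

28.0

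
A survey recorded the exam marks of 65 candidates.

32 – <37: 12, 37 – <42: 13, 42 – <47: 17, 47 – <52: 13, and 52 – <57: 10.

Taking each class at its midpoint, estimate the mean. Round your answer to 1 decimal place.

Midpoints: 34.5, 39.5, 44.5, 49.5, 54.5
Σfm = 12×34.5 + 13×39.5 + 17×44.5 + 13×49.5 + 10×54.5 = 2872.5
n = Σf = 65
Mean = 2872.5 / 65 = 44.1923

44.2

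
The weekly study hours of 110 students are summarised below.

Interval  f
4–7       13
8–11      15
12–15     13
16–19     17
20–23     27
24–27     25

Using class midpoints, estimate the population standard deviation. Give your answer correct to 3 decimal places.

6.788

Midpoints: 5.5, 9.5, 13.5, 17.5, 21.5, 25.5
n = 110, Σfm = 1905, mean = 17.3182
Σfm² = 38059.5
Σf(m − x̄)² = Σfm² − (Σfm)²/n = 38059.5 − 1905²/110 = 5068.3636
Population variance = 5068.3636 / 110 = 46.0760
Standard deviation = √46.0760 = 6.7879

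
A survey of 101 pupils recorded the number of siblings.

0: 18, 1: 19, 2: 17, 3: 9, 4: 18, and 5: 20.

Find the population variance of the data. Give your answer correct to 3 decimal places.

Values: 0, 1, 2, 3, 4, 5
n = 101, Σfx = 252, mean = 2.4950
Σfx² = 956
Σf(x − x̄)² = Σfx² − (Σfx)²/n = 956 − 252²/101 = 327.2475
Population variance = 327.2475 / 101 = 3.2401

3.240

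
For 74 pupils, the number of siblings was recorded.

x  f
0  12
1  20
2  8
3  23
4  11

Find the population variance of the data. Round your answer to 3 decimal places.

Values: 0, 1, 2, 3, 4
n = 74, Σfx = 149, mean = 2.0135
Σfx² = 435
Σf(x − x̄)² = Σfx² − (Σfx)²/n = 435 − 149²/74 = 134.9865
Population variance = 134.9865 / 74 = 1.8241

1.824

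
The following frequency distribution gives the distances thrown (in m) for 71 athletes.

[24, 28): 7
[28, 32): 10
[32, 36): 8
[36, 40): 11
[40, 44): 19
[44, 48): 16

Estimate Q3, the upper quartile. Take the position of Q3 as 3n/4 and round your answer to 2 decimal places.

43.63

Cumulative frequencies: 7, 17, 25, 36, 55, 71
n = 71; position = 3n/4 = 53.25.
This falls in the class [40, 44): L = 40, F = 36, f = 19, h = 4.
Upper quartile ≈ 40 + ((53.25 − 36) / 19) × 4 = 43.6316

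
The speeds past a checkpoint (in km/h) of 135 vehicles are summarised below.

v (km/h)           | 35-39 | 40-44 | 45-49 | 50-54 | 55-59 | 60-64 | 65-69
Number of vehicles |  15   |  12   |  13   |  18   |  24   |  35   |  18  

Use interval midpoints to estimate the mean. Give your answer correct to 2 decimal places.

Midpoints: 37, 42, 47, 52, 57, 62, 67
Σfm = 15×37 + 12×42 + 13×47 + 18×52 + 24×57 + 35×62 + 18×67 = 7350
n = Σf = 135
Mean = 7350 / 135 = 54.4444

54.44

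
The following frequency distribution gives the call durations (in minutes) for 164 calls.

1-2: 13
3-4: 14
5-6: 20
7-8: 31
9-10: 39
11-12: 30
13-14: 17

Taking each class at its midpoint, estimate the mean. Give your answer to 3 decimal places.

8.268

Midpoints: 1.5, 3.5, 5.5, 7.5, 9.5, 11.5, 13.5
Σfm = 13×1.5 + 14×3.5 + 20×5.5 + 31×7.5 + 39×9.5 + 30×11.5 + 17×13.5 = 1356
n = Σf = 164
Mean = 1356 / 164 = 8.2683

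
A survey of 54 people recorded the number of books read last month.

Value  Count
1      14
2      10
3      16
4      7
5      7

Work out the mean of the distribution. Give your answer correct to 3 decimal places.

Values: 1, 2, 3, 4, 5
Σfx = 14×1 + 10×2 + 16×3 + 7×4 + 7×5 = 145
n = Σf = 54
Mean = 145 / 54 = 2.6852

2.685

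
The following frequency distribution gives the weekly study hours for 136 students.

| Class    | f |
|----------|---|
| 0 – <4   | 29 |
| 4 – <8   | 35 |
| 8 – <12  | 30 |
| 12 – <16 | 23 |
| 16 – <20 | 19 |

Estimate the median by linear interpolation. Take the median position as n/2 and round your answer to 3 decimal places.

Cumulative frequencies: 29, 64, 94, 117, 136
n = 136; position = n/2 = 68.
This falls in the class 8 – <12: L = 8, F = 64, f = 30, h = 4.
Median ≈ 8 + ((68 − 64) / 30) × 4 = 8.5333

8.533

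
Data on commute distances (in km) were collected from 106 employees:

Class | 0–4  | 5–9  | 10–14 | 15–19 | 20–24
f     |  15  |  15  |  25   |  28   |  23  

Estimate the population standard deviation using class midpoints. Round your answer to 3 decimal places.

6.642

Midpoints: 2, 7, 12, 17, 22
n = 106, Σfm = 1417, mean = 13.3679
Σfm² = 23619
Σf(m − x̄)² = Σfm² − (Σfm)²/n = 23619 − 1417²/106 = 4676.6509
Population variance = 4676.6509 / 106 = 44.1193
Standard deviation = √44.1193 = 6.6422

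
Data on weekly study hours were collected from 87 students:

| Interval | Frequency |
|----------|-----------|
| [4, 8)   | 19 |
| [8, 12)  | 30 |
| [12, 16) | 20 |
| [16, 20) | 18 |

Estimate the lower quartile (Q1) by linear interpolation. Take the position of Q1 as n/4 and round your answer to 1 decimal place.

8.4

Cumulative frequencies: 19, 49, 69, 87
n = 87; position = n/4 = 21.75.
This falls in the class [8, 12): L = 8, F = 19, f = 30, h = 4.
Lower quartile ≈ 8 + ((21.75 − 19) / 30) × 4 = 8.3667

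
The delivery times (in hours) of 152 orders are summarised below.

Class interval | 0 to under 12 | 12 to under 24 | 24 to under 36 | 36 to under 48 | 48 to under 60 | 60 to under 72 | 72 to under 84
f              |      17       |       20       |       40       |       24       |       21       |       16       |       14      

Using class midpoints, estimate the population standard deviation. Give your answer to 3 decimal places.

Midpoints: 6, 18, 30, 42, 54, 66, 78
n = 152, Σfm = 5952, mean = 39.1579
Σfm² = 301536
Σf(m − x̄)² = Σfm² − (Σfm)²/n = 301536 − 5952²/152 = 68468.2105
Population variance = 68468.2105 / 152 = 450.4488
Standard deviation = √450.4488 = 21.2238

21.224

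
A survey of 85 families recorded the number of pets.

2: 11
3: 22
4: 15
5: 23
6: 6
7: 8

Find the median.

4

Cumulative frequencies: 11, 33, 48, 71, 77, 85
n = 85, so the median is the value in position (n+1)/2 = 43.
Position 43 falls at value 4.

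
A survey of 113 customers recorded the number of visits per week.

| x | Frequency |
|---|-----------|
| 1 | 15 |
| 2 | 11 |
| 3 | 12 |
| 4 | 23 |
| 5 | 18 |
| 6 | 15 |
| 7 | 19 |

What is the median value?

4

Cumulative frequencies: 15, 26, 38, 61, 79, 94, 113
n = 113, so the median is the value in position (n+1)/2 = 57.
Position 57 falls at value 4.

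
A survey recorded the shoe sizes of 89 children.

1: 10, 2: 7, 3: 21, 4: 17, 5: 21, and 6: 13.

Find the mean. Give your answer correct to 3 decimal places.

Values: 1, 2, 3, 4, 5, 6
Σfx = 10×1 + 7×2 + 21×3 + 17×4 + 21×5 + 13×6 = 338
n = Σf = 89
Mean = 338 / 89 = 3.7978

3.798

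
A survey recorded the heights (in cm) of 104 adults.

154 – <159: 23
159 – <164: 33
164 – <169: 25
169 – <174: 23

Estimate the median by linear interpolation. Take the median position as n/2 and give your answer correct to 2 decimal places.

163.39

Cumulative frequencies: 23, 56, 81, 104
n = 104; position = n/2 = 52.
This falls in the class 159 – <164: L = 159, F = 23, f = 33, h = 5.
Median ≈ 159 + ((52 − 23) / 33) × 5 = 163.3939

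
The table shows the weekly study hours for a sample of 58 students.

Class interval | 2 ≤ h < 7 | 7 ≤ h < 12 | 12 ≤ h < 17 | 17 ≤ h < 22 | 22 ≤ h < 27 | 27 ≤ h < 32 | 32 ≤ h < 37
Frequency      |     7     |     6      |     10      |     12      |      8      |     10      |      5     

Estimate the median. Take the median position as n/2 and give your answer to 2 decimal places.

Cumulative frequencies: 7, 13, 23, 35, 43, 53, 58
n = 58; position = n/2 = 29.
This falls in the class 17 ≤ h < 22: L = 17, F = 23, f = 12, h = 5.
Median ≈ 17 + ((29 − 23) / 12) × 5 = 19.5000

19.50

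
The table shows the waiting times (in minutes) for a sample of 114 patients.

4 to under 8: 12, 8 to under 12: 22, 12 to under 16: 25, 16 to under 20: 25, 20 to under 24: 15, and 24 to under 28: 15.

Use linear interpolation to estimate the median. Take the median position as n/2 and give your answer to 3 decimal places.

Cumulative frequencies: 12, 34, 59, 84, 99, 114
n = 114; position = n/2 = 57.
This falls in the class 12 to under 16: L = 12, F = 34, f = 25, h = 4.
Median ≈ 12 + ((57 − 34) / 25) × 4 = 15.6800

15.680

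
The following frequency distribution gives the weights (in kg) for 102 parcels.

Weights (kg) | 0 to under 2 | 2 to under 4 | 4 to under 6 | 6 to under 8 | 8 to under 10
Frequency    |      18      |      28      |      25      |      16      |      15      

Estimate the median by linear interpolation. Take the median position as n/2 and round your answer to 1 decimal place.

Cumulative frequencies: 18, 46, 71, 87, 102
n = 102; position = n/2 = 51.
This falls in the class 4 to under 6: L = 4, F = 46, f = 25, h = 2.
Median ≈ 4 + ((51 − 46) / 25) × 2 = 4.4000

4.4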